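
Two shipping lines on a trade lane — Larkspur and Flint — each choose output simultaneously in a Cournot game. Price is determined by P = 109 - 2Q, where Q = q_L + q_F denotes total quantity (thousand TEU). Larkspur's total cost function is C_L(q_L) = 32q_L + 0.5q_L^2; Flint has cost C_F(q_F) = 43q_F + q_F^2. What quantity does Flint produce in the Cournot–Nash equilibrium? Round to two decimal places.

Larkspur's profit: π_L = (109 - 2Q)q_L - (32q_L + (1/2)q_L²). Setting ∂π_L/∂q_L = 0: 77 - 5q_L - 2(q_F) = 0.
Flint's first-order condition: 66 - 6q_F - 2(q_L) = 0.
Best responses: q_L = (77 - 2q_F)/5, q_F = (66 - 2q_L)/6.
Solving the pair: q_L = 165/13, q_F = 88/13.

6.77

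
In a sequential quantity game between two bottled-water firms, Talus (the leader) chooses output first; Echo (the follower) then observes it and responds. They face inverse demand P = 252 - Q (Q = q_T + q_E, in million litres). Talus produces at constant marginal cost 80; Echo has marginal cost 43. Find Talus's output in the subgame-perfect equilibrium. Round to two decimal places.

67.50

Solve by backward induction. Given q_T, the follower Echo maximises π_E = (252 - q_T - q_E)q_E - 43q_E.
Setting the follower's marginal profit to zero, 209 - q_T - 2q_E = 0, i.e. q_E = (209 - q_T)/2.
The leader anticipates this reaction. Substituting into P = 252 - Q gives P = 295/2 - (1/2)q_T, so π_T = (295/2 - (1/2)q_T)q_T - 80q_T.
Maximising: ∂π_T/∂q_T = 135/2 - q_T = 0, giving q_T = 135/2.
Then q_E = (209 - 135/2)/2 = 283/4.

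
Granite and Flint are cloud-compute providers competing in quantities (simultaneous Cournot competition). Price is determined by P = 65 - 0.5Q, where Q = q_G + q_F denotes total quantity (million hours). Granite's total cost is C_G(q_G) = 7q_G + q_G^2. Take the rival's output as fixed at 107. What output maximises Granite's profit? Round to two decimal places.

1.50

With the rival's output fixed at 107, Granite's profit is π_G = (65 - (1/2)·107 - (1/2)q_G)q_G - (7q_G + q_G²) = (23/2 - (1/2)q_G)q_G - (7q_G + q_G²).
∂π_G/∂q_G = 9/2 - 3q_G = 0, so q_G = 3/2.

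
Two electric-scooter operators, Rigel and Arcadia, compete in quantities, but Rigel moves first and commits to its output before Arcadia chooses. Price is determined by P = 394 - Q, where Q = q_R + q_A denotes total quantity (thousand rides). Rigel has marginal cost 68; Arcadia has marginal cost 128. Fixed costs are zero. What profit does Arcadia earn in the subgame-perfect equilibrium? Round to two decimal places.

Solve by backward induction. Given q_R, the follower Arcadia maximises π_A = (394 - q_R - q_A)q_A - 128q_A.
Follower FOC: 266 - q_R - 2q_A = 0, so q_A(q_R) = (266 - q_R)/2.
The leader anticipates this reaction. Substituting into P = 394 - Q gives P = 261 - (1/2)q_R, so π_R = (261 - (1/2)q_R)q_R - 68q_R.
Maximising: ∂π_R/∂q_R = 193 - q_R = 0, giving q_R = 193.
Then q_A = (266 - 193)/2 = 73/2.
Price P = 394 - 459/2 = 329/2.
Arcadia's profit: (329/2 - 128)·(73/2) = 1332.2500.

1332.25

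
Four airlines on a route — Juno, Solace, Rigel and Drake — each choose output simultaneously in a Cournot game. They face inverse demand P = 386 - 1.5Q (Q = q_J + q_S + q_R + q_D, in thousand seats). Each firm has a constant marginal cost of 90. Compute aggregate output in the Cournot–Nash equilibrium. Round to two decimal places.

157.87

Each firm earns π_i = (386 - 1.5Q)q_i - 90q_i.
Setting ∂π_i/∂q_i = 0 with rivals' quantities fixed: 296 - 3q_i - (3/2)·Σ_{j≠i} q_j = 0.
With identical firms every q_j equals q_i, so Σ_{j≠i} q_j = 3q_i and 296 = (15/2)q_i, giving q_i = 592/15.
Total output Q = 592/15 + 592/15 + 592/15 + 592/15 = 157.8667.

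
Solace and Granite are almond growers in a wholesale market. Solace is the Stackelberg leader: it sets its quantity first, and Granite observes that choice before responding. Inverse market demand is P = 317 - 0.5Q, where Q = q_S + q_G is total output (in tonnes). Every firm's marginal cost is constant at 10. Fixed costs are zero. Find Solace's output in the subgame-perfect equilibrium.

307

Solve by backward induction. Given q_S, the follower Granite maximises π_G = (317 - (1/2)q_S - (1/2)q_G)q_G - 10q_G.
∂π_G/∂q_G = 307 - (1/2)q_S - q_G = 0 gives the reaction function q_G = (307 - (1/2)q_S).
The leader anticipates this reaction. Substituting into P = 317 - 0.5Q gives P = 327/2 - (1/4)q_S, so π_S = (327/2 - (1/4)q_S)q_S - 10q_S.
The leader's first-order condition 307/2 - (1/2)q_S = 0 yields q_S = 307.
Then q_G = (307 - (1/2)·307) = 307/2.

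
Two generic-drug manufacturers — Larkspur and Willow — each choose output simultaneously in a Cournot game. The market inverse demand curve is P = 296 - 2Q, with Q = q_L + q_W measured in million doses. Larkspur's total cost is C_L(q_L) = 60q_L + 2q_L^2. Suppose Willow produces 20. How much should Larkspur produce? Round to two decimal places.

24.50

With the rival's output fixed at 20, Larkspur's profit is π_L = (296 - 2·20 - 2q_L)q_L - (60q_L + 2q_L²) = (256 - 2q_L)q_L - (60q_L + 2q_L²).
∂π_L/∂q_L = 196 - 8q_L = 0, so q_L = 49/2.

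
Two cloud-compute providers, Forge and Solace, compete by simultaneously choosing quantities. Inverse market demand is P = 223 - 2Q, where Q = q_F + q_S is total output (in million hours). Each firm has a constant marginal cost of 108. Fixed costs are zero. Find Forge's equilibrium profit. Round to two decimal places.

A representative firm's profit is π_i = q_i(223 - 2Q) - 108q_i.
Setting ∂π_i/∂q_i = 0 with rivals' quantities fixed: 115 - 4q_i - 2q_j = 0.
By symmetry each firm produces the same amount; substituting q_j = q_i yields q_i = 115/6.
Price P = 223 - 2·(115/3) = 439/3.
Forge's profit: (439/3 - 108)·(115/6) = 734.7222.

734.72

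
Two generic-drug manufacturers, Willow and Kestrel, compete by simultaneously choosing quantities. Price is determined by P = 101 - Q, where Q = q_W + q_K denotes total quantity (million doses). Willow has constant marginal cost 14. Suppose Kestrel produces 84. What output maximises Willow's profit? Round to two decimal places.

With the rival's output fixed at 84, Willow's profit is π_W = (101 - 84 - q_W)q_W - (14q_W) = (17 - q_W)q_W - (14q_W).
∂π_W/∂q_W = 3 - 2q_W = 0, so q_W = 3/2.

1.50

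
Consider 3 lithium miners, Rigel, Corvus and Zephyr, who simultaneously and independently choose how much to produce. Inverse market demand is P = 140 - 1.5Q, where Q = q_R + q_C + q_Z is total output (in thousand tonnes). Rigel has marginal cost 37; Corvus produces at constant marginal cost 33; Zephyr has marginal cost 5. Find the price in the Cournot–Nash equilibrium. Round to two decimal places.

Rigel's profit: π_R = (140 - 1.5Q)q_R - (37q_R). Setting ∂π_R/∂q_R = 0: 103 - 3q_R - (3/2)(q_C + q_Z) = 0.
Corvus's profit: π_C = (140 - 1.5Q)q_C - (33q_C). Setting ∂π_C/∂q_C = 0: 107 - 3q_C - (3/2)(q_R + q_Z) = 0.
Zephyr's first-order condition: 135 - 3q_Z - (3/2)(q_R + q_C) = 0.
Adding the 3 conditions: 345 − 3Q − 3Q = 0, i.e. Q = 115/2.
Back-substituting: q_R = (103 − 345/4)/(3/2) = 67/6, q_C = (107 − 345/4)/(3/2) = 83/6, q_Z = (135 − 345/4)/(3/2) = 65/2.
Total output Q = 115/2, so price P = 140 - (3/2)·(115/2) = 215/4.

53.75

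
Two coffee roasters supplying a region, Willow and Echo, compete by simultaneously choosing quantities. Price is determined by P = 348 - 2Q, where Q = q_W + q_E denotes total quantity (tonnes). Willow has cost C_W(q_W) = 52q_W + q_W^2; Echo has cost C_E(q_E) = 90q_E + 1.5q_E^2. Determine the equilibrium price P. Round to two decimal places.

Willow's profit: π_W = (348 - 2Q)q_W - (52q_W + q_W²). Setting ∂π_W/∂q_W = 0: 296 - 6q_W - 2(q_E) = 0.
Echo's first-order condition: 258 - 7q_E - 2(q_W) = 0.
Best responses: q_W = (296 - 2q_E)/6, q_E = (258 - 2q_W)/7.
Solving the pair: q_W = 778/19, q_E = 478/19.
Total output Q = 1256/19, so price P = 348 - 2·(1256/19) = 215.7895.

215.79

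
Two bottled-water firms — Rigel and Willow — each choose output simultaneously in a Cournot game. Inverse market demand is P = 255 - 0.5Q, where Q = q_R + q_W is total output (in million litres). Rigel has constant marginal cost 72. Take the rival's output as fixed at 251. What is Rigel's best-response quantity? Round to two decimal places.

With the rival's output fixed at 251, Rigel's profit is π_R = (255 - (1/2)·251 - (1/2)q_R)q_R - (72q_R) = (259/2 - (1/2)q_R)q_R - (72q_R).
∂π_R/∂q_R = 115/2 - q_R = 0, so q_R = 115/2.

57.50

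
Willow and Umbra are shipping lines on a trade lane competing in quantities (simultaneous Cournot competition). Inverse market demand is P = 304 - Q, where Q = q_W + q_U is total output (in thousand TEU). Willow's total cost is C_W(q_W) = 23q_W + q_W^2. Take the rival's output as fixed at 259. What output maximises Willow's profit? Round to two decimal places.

With the rival's output fixed at 259, Willow's profit is π_W = (304 - 259 - q_W)q_W - (23q_W + q_W²) = (45 - q_W)q_W - (23q_W + q_W²).
∂π_W/∂q_W = 22 - 4q_W = 0, so q_W = 11/2.

5.50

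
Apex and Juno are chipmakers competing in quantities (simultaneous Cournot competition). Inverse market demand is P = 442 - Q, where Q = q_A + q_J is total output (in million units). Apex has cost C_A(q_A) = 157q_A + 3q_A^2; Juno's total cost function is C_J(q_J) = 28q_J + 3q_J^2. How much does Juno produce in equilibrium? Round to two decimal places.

Apex's profit: π_A = (442 - Q)q_A - (157q_A + 3q_A²). Setting ∂π_A/∂q_A = 0: 285 - 8q_A - (q_J) = 0.
Juno's first-order condition: 414 - 8q_J - (q_A) = 0.
So q_A = (285 - q_J)/8 and q_J = (414 - q_A)/8.
Solving the pair: q_A = 622/21, q_J = 1009/21.

48.05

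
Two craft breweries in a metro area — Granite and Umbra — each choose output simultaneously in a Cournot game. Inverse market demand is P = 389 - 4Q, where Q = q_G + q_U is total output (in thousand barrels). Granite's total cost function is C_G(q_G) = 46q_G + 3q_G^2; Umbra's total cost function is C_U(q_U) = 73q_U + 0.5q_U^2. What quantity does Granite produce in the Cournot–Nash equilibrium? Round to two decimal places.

Granite's profit: π_G = (389 - 4Q)q_G - (46q_G + 3q_G²). Setting ∂π_G/∂q_G = 0: 343 - 14q_G - 4(q_U) = 0.
Umbra's first-order condition: 316 - 9q_U - 4(q_G) = 0.
Rearranging gives the reaction functions q_G = (343 - 4q_U)/14 and q_U = (316 - 4q_G)/9.
Solving the pair: q_G = 1823/110, q_U = 1526/55.

16.57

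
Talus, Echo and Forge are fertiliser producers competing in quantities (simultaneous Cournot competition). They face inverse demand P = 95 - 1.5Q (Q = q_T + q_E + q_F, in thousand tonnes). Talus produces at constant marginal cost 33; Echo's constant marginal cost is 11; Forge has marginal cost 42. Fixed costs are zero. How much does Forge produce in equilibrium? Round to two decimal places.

Talus's profit: π_T = (95 - 1.5Q)q_T - (33q_T). Setting ∂π_T/∂q_T = 0: 62 - 3q_T - (3/2)(q_E + q_F) = 0.
Echo's first-order condition: 84 - 3q_E - (3/2)(q_T + q_F) = 0.
Forge's profit: π_F = (95 - 1.5Q)q_F - (42q_F). Setting ∂π_F/∂q_F = 0: 53 - 3q_F - (3/2)(q_T + q_E) = 0.
Adding the 3 first-order conditions: 199 − 6Q = 0, so Q = 199/6.
Back-substituting: q_T = (62 − 199/4)/(3/2) = 49/6, q_E = (84 − 199/4)/(3/2) = 137/6, q_F = (53 − 199/4)/(3/2) = 13/6.

2.17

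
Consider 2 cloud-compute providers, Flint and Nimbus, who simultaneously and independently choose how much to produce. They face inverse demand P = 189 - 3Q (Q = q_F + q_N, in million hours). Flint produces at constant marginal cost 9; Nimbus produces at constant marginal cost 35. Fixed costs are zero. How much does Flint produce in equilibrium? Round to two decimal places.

22.89

Flint's profit: π_F = (189 - 3Q)q_F - (9q_F). Setting ∂π_F/∂q_F = 0: 180 - 6q_F - 3(q_N) = 0.
Nimbus's profit: π_N = (189 - 3Q)q_N - (35q_N). Setting ∂π_N/∂q_N = 0: 154 - 6q_N - 3(q_F) = 0.
Rearranging gives the reaction functions q_F = (180 - 3q_N)/6 and q_N = (154 - 3q_F)/6.
Solving the pair: q_F = 206/9, q_N = 128/9.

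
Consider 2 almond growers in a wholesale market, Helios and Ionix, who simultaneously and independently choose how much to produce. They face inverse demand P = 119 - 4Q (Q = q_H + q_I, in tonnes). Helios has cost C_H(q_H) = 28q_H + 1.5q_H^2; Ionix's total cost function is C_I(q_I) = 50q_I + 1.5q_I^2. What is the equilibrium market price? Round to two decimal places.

Helios's profit: π_H = (119 - 4Q)q_H - (28q_H + (3/2)q_H²). Setting ∂π_H/∂q_H = 0: 91 - 11q_H - 4(q_I) = 0.
Ionix's profit: π_I = (119 - 4Q)q_I - (50q_I + (3/2)q_I²). Setting ∂π_I/∂q_I = 0: 69 - 11q_I - 4(q_H) = 0.
So q_H = (91 - 4q_I)/11 and q_I = (69 - 4q_H)/11.
Substituting one into the other gives q_H = 145/21 and q_I = 79/21.
Total output Q = 32/3, so price P = 119 - 4·(32/3) = 229/3.

76.33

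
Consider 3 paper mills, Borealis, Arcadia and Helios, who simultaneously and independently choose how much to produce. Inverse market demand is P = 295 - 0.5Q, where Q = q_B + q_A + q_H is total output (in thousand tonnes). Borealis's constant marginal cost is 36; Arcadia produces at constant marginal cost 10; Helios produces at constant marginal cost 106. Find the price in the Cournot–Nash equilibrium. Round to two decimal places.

111.75

Borealis's profit: π_B = (295 - 0.5Q)q_B - (36q_B). Setting ∂π_B/∂q_B = 0: 259 - q_B - (1/2)(q_A + q_H) = 0.
Arcadia's profit: π_A = (295 - 0.5Q)q_A - (10q_A). Setting ∂π_A/∂q_A = 0: 285 - q_A - (1/2)(q_B + q_H) = 0.
Helios's profit: π_H = (295 - 0.5Q)q_H - (106q_H). Setting ∂π_H/∂q_H = 0: 189 - q_H - (1/2)(q_B + q_A) = 0.
Adding the 3 first-order conditions: 733 − 2Q = 0, so Q = 733/2.
Back-substituting: q_B = (259 − 733/4)/(1/2) = 303/2, q_A = (285 − 733/4)/(1/2) = 407/2, q_H = (189 − 733/4)/(1/2) = 23/2.
Total output Q = 733/2, so price P = 295 - (1/2)·(733/2) = 447/4.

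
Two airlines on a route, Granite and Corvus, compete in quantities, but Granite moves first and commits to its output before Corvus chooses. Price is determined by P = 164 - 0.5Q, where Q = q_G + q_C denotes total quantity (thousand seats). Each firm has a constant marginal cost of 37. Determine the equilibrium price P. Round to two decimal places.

Solve by backward induction. Given q_G, the follower Corvus maximises π_C = (164 - (1/2)q_G - (1/2)q_C)q_C - 37q_C.
∂π_C/∂q_C = 127 - (1/2)q_G - q_C = 0 gives the reaction function q_C = (127 - (1/2)q_G).
Granite substitutes q_C(q_G) into its own profit: π_G = q_G(164 - (1/2)q_G - (127 - (1/2)q_G)/2) - 37q_G = (201/2 - (1/4)q_G)q_G - 37q_G.
The leader's first-order condition 127/2 - (1/2)q_G = 0 yields q_G = 127.
Then q_C = (127 - (1/2)·127) = 127/2.
Total output Q = 381/2, so price P = 164 - (1/2)·(381/2) = 275/4.

68.75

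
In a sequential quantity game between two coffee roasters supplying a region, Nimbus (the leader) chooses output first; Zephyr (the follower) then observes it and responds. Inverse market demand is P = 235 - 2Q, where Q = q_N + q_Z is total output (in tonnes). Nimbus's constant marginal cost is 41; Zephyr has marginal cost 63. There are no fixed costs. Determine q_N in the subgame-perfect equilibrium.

Solve by backward induction. Given q_N, the follower Zephyr maximises π_Z = (235 - 2q_N - 2q_Z)q_Z - 63q_Z.
Setting the follower's marginal profit to zero, 172 - 2q_N - 4q_Z = 0, i.e. q_Z = (172 - 2q_N)/4.
Nimbus substitutes q_Z(q_N) into its own profit: π_N = q_N(235 - 2q_N - (172 - 2q_N)/2) - 41q_N = (149 - q_N)q_N - 41q_N.
Maximising: ∂π_N/∂q_N = 108 - 2q_N = 0, giving q_N = 54.
Then q_Z = (172 - 2·54)/4 = 16.

54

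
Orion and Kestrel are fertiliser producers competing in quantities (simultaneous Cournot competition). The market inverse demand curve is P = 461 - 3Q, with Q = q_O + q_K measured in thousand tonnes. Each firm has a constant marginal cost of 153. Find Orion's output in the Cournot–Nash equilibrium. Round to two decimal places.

34.22

Each firm earns π_i = (461 - 3Q)q_i - 153q_i.
First-order condition (treating rivals' output as given): 308 - 6q_i - 3q_j = 0.
With identical firms every q_j equals q_i, so q_j = q_i and 308 = 9q_i, giving q_i = 308/9.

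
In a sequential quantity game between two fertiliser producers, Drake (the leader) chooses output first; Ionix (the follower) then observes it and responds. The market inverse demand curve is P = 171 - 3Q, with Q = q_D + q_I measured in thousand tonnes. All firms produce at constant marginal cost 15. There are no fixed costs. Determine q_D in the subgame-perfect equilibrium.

26

The follower Ionix best-responds to any q_D: π_I = (171 - 3Q)q_I - 15q_I.
Setting the follower's marginal profit to zero, 156 - 3q_D - 6q_I = 0, i.e. q_I = (156 - 3q_D)/6.
Drake substitutes q_I(q_D) into its own profit: π_D = q_D(171 - 3q_D - (156 - 3q_D)/2) - 15q_D = (93 - (3/2)q_D)q_D - 15q_D.
The leader's first-order condition 78 - 3q_D = 0 yields q_D = 26.
Then q_I = (156 - 3·26)/6 = 13.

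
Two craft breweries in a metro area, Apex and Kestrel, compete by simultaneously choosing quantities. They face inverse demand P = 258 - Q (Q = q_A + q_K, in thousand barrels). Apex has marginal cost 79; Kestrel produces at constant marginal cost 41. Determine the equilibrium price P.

126

Apex's profit: π_A = (258 - Q)q_A - (79q_A). Setting ∂π_A/∂q_A = 0: 179 - 2q_A - (q_K) = 0.
Kestrel's first-order condition: 217 - 2q_K - (q_A) = 0.
Rearranging gives the reaction functions q_A = (179 - q_K)/2 and q_K = (217 - q_A)/2.
Solving the pair: q_A = 47, q_K = 85.
Total output Q = 132, so price P = 258 - 132 = 126.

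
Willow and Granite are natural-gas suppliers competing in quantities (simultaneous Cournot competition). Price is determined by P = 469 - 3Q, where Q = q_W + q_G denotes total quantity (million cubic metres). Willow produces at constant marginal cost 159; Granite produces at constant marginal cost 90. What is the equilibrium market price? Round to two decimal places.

239.33

Willow's profit: π_W = (469 - 3Q)q_W - (159q_W). Setting ∂π_W/∂q_W = 0: 310 - 6q_W - 3(q_G) = 0.
Granite's first-order condition: 379 - 6q_G - 3(q_W) = 0.
Best responses: q_W = (310 - 3q_G)/6, q_G = (379 - 3q_W)/6.
Substituting one into the other gives q_W = 241/9 and q_G = 448/9.
Total output Q = 689/9, so price P = 469 - 3·(689/9) = 718/3.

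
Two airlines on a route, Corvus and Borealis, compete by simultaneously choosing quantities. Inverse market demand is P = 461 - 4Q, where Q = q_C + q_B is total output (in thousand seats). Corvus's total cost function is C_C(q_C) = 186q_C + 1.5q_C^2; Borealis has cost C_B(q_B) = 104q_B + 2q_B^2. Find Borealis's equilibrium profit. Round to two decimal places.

3563.58

Corvus's profit: π_C = (461 - 4Q)q_C - (186q_C + (3/2)q_C²). Setting ∂π_C/∂q_C = 0: 275 - 11q_C - 4(q_B) = 0.
Borealis's profit: π_B = (461 - 4Q)q_B - (104q_B + 2q_B²). Setting ∂π_B/∂q_B = 0: 357 - 12q_B - 4(q_C) = 0.
Best responses: q_C = (275 - 4q_B)/11, q_B = (357 - 4q_C)/12.
Solving the pair: q_C = 468/29, q_B = 24.3707.
Price P = 461 - 4·40.5086 = 298.9655.
Borealis's profit: 298.9655·24.3707 - 104·24.3707 - 2·24.3707² = 3563.5831.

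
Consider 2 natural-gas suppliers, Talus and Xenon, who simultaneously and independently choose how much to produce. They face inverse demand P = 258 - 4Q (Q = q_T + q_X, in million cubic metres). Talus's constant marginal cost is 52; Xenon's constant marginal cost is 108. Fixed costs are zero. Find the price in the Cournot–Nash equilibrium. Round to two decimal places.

Talus's profit: π_T = (258 - 4Q)q_T - (52q_T). Setting ∂π_T/∂q_T = 0: 206 - 8q_T - 4(q_X) = 0.
Xenon's first-order condition: 150 - 8q_X - 4(q_T) = 0.
Best responses: q_T = (206 - 4q_X)/8, q_X = (150 - 4q_T)/8.
Solving the pair: q_T = 131/6, q_X = 47/6.
Total output Q = 89/3, so price P = 258 - 4·(89/3) = 418/3.

139.33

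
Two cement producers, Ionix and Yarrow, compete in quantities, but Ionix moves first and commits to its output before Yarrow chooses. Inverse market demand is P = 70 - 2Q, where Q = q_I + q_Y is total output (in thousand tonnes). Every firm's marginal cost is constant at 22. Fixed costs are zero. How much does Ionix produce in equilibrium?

Solve by backward induction. Given q_I, the follower Yarrow maximises π_Y = (70 - 2q_I - 2q_Y)q_Y - 22q_Y.
∂π_Y/∂q_Y = 48 - 2q_I - 4q_Y = 0 gives the reaction function q_Y = (48 - 2q_I)/4.
Ionix substitutes q_Y(q_I) into its own profit: π_I = q_I(70 - 2q_I - (48 - 2q_I)/2) - 22q_I = (46 - q_I)q_I - 22q_I.
Leader FOC: 24 - 2q_I = 0, so q_I = 12.
Then q_Y = (48 - 2·12)/4 = 6.

12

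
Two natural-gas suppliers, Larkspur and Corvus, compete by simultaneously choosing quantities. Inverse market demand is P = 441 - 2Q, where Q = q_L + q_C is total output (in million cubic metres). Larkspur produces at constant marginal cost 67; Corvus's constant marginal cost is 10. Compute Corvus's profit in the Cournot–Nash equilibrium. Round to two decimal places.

Larkspur's profit: π_L = (441 - 2Q)q_L - (67q_L). Setting ∂π_L/∂q_L = 0: 374 - 4q_L - 2(q_C) = 0.
Corvus's profit: π_C = (441 - 2Q)q_C - (10q_C). Setting ∂π_C/∂q_C = 0: 431 - 4q_C - 2(q_L) = 0.
So q_L = (374 - 2q_C)/4 and q_C = (431 - 2q_L)/4.
Solving the pair: q_L = 317/6, q_C = 244/3.
Price P = 441 - 2·(805/6) = 518/3.
Corvus's profit: (518/3 - 10)·(244/3) = 13230.2222.

13230.22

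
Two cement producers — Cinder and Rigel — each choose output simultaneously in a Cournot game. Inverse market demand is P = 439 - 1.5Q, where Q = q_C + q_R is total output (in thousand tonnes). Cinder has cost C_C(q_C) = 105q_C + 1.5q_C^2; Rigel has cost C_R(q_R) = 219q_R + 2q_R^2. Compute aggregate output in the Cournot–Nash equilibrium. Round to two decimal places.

71.12

Cinder's profit: π_C = (439 - 1.5Q)q_C - (105q_C + (3/2)q_C²). Setting ∂π_C/∂q_C = 0: 334 - 6q_C - (3/2)(q_R) = 0.
Rigel's profit: π_R = (439 - 1.5Q)q_R - (219q_R + 2q_R²). Setting ∂π_R/∂q_R = 0: 220 - 7q_R - (3/2)(q_C) = 0.
So q_C = (334 - (3/2)q_R)/6 and q_R = (220 - (3/2)q_C)/7.
Solving the pair: q_C = 50.5157, q_R = 1092/53.
Total output Q = 50.5157 + 1092/53 = 71.1195.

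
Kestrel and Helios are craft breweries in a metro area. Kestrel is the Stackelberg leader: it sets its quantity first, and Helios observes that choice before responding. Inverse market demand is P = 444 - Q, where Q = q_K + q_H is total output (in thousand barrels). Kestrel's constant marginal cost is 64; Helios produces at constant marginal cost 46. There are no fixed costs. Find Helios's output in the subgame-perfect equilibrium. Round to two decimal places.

The follower Helios best-responds to any q_K: π_H = (444 - Q)q_H - 46q_H.
Setting the follower's marginal profit to zero, 398 - q_K - 2q_H = 0, i.e. q_H = (398 - q_K)/2.
Kestrel substitutes q_H(q_K) into its own profit: π_K = q_K(444 - q_K - (398 - q_K)/2) - 64q_K = (245 - (1/2)q_K)q_K - 64q_K.
Leader FOC: 181 - q_K = 0, so q_K = 181.
Then q_H = (398 - 181)/2 = 217/2.

108.50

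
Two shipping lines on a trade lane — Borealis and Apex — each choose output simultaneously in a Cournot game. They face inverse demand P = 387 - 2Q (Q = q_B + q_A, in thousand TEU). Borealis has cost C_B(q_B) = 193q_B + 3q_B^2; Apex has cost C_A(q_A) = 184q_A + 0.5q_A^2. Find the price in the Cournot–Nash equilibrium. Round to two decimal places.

291.09

Borealis's profit: π_B = (387 - 2Q)q_B - (193q_B + 3q_B²). Setting ∂π_B/∂q_B = 0: 194 - 10q_B - 2(q_A) = 0.
Apex's first-order condition: 203 - 5q_A - 2(q_B) = 0.
Rearranging gives the reaction functions q_B = (194 - 2q_A)/10 and q_A = (203 - 2q_B)/5.
Solving the pair: q_B = 282/23, q_A = 821/23.
Total output Q = 1103/23, so price P = 387 - 2·(1103/23) = 291.0870.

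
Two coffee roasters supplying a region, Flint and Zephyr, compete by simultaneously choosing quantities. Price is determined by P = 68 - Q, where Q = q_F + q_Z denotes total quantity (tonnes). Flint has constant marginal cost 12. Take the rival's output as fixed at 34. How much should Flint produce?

11

With the rival's output fixed at 34, Flint's profit is π_F = (68 - 34 - q_F)q_F - (12q_F) = (34 - q_F)q_F - (12q_F).
∂π_F/∂q_F = 22 - 2q_F = 0, so q_F = 11.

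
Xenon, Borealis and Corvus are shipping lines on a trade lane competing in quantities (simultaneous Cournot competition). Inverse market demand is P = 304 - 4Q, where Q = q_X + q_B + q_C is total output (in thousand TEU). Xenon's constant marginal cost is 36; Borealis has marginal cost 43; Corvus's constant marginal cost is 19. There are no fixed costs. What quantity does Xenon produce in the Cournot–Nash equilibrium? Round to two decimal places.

Xenon's profit: π_X = (304 - 4Q)q_X - (36q_X). Setting ∂π_X/∂q_X = 0: 268 - 8q_X - 4(q_B + q_C) = 0.
Borealis's first-order condition: 261 - 8q_B - 4(q_X + q_C) = 0.
Corvus's profit: π_C = (304 - 4Q)q_C - (19q_C). Setting ∂π_C/∂q_C = 0: 285 - 8q_C - 4(q_X + q_B) = 0.
Adding the 3 conditions: 814 − 8Q − 8Q = 0, i.e. Q = 407/8.
Back-substituting: q_X = (268 − 407/2)/4 = 129/8, q_B = (261 − 407/2)/4 = 115/8, q_C = (285 − 407/2)/4 = 163/8.

16.13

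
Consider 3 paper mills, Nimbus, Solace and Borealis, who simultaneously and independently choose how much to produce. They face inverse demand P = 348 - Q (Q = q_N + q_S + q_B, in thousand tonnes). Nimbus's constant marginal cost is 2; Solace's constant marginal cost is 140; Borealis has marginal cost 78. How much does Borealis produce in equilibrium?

Nimbus's profit: π_N = (348 - Q)q_N - (2q_N). Setting ∂π_N/∂q_N = 0: 346 - 2q_N - (q_S + q_B) = 0.
Solace's first-order condition: 208 - 2q_S - (q_N + q_B) = 0.
Borealis's profit: π_B = (348 - Q)q_B - (78q_B). Setting ∂π_B/∂q_B = 0: 270 - 2q_B - (q_N + q_S) = 0.
Adding the 3 conditions: 824 − 2Q − 2Q = 0, i.e. Q = 206.
Back-substituting: q_N = (346 − 206) = 140, q_S = (208 − 206) = 2, q_B = (270 − 206) = 64.

64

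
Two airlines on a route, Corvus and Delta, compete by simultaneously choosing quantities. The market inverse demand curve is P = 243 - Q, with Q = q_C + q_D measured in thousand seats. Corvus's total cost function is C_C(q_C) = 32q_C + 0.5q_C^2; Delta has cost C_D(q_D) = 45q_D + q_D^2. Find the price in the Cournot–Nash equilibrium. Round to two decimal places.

Corvus's profit: π_C = (243 - Q)q_C - (32q_C + (1/2)q_C²). Setting ∂π_C/∂q_C = 0: 211 - 3q_C - (q_D) = 0.
Delta's first-order condition: 198 - 4q_D - (q_C) = 0.
Best responses: q_C = (211 - q_D)/3, q_D = (198 - q_C)/4.
Solving the pair: q_C = 646/11, q_D = 383/11.
Total output Q = 1029/11, so price P = 243 - 1029/11 = 1644/11.

149.45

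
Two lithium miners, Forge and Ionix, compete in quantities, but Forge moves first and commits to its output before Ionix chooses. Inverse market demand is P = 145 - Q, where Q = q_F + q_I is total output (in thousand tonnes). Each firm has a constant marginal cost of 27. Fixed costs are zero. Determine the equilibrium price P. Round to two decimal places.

The follower Ionix best-responds to any q_F: π_I = (145 - Q)q_I - 27q_I.
Follower FOC: 118 - q_F - 2q_I = 0, so q_I(q_F) = (118 - q_F)/2.
Forge substitutes q_I(q_F) into its own profit: π_F = q_F(145 - q_F - (118 - q_F)/2) - 27q_F = (86 - (1/2)q_F)q_F - 27q_F.
Leader FOC: 59 - q_F = 0, so q_F = 59.
Then q_I = (118 - 59)/2 = 59/2.
Total output Q = 177/2, so price P = 145 - 177/2 = 113/2.

56.50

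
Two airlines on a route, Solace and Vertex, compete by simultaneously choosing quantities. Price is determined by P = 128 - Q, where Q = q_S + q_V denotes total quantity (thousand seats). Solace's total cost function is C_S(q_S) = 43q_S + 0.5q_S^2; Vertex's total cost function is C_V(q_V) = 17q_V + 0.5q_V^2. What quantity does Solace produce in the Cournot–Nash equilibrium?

18

Solace's profit: π_S = (128 - Q)q_S - (43q_S + (1/2)q_S²). Setting ∂π_S/∂q_S = 0: 85 - 3q_S - (q_V) = 0.
Vertex's profit: π_V = (128 - Q)q_V - (17q_V + (1/2)q_V²). Setting ∂π_V/∂q_V = 0: 111 - 3q_V - (q_S) = 0.
Rearranging gives the reaction functions q_S = (85 - q_V)/3 and q_V = (111 - q_S)/3.
Substituting one into the other gives q_S = 18 and q_V = 31.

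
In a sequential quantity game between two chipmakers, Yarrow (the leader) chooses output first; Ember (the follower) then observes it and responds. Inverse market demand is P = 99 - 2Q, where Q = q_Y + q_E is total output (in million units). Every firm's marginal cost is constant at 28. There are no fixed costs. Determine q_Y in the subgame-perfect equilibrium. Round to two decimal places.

The follower Ember best-responds to any q_Y: π_E = (99 - 2Q)q_E - 28q_E.
Setting the follower's marginal profit to zero, 71 - 2q_Y - 4q_E = 0, i.e. q_E = (71 - 2q_Y)/4.
The leader anticipates this reaction. Substituting into P = 99 - 2Q gives P = 127/2 - q_Y, so π_Y = (127/2 - q_Y)q_Y - 28q_Y.
Leader FOC: 71/2 - 2q_Y = 0, so q_Y = 71/4.
Then q_E = (71 - 2·(71/4))/4 = 71/8.

17.75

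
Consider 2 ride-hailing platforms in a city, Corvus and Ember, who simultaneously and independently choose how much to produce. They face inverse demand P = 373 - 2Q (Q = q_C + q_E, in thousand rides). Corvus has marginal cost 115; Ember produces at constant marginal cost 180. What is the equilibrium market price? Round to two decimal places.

222.67

Corvus's profit: π_C = (373 - 2Q)q_C - (115q_C). Setting ∂π_C/∂q_C = 0: 258 - 4q_C - 2(q_E) = 0.
Ember's first-order condition: 193 - 4q_E - 2(q_C) = 0.
Rearranging gives the reaction functions q_C = (258 - 2q_E)/4 and q_E = (193 - 2q_C)/4.
Solving the pair: q_C = 323/6, q_E = 64/3.
Total output Q = 451/6, so price P = 373 - 2·(451/6) = 668/3.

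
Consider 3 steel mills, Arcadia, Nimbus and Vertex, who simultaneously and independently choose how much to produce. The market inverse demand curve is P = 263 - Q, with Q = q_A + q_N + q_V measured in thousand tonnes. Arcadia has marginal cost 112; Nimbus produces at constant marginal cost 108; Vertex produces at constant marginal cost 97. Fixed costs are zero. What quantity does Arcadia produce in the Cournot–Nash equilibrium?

Arcadia's profit: π_A = (263 - Q)q_A - (112q_A). Setting ∂π_A/∂q_A = 0: 151 - 2q_A - (q_N + q_V) = 0.
Nimbus's first-order condition: 155 - 2q_N - (q_A + q_V) = 0.
Vertex's profit: π_V = (263 - Q)q_V - (97q_V). Setting ∂π_V/∂q_V = 0: 166 - 2q_V - (q_A + q_N) = 0.
Summing all 3 equations gives 472 − 4Q = 0, hence Q = 118.
Back-substituting: q_A = (151 − 118) = 33, q_N = (155 − 118) = 37, q_V = (166 − 118) = 48.

33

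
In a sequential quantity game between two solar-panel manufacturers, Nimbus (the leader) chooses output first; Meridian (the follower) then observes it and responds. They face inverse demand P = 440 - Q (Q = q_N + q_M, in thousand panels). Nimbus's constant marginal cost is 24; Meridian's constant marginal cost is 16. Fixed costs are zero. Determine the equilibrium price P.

126

The follower Meridian best-responds to any q_N: π_M = (440 - Q)q_M - 16q_M.
∂π_M/∂q_M = 424 - q_N - 2q_M = 0 gives the reaction function q_M = (424 - q_N)/2.
The leader anticipates this reaction. Substituting into P = 440 - Q gives P = 228 - (1/2)q_N, so π_N = (228 - (1/2)q_N)q_N - 24q_N.
Leader FOC: 204 - q_N = 0, so q_N = 204.
Then q_M = (424 - 204)/2 = 110.
Total output Q = 314, so price P = 440 - 314 = 126.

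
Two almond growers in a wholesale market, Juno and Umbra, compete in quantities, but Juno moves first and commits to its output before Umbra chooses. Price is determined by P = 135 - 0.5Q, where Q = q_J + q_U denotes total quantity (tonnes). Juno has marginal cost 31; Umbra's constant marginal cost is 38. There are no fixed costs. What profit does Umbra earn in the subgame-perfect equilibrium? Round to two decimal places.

861.13

The follower Umbra best-responds to any q_J: π_U = (135 - 0.5Q)q_U - 38q_U.
Setting the follower's marginal profit to zero, 97 - (1/2)q_J - q_U = 0, i.e. q_U = (97 - (1/2)q_J).
The leader anticipates this reaction. Substituting into P = 135 - 0.5Q gives P = 173/2 - (1/4)q_J, so π_J = (173/2 - (1/4)q_J)q_J - 31q_J.
The leader's first-order condition 111/2 - (1/2)q_J = 0 yields q_J = 111.
Then q_U = (97 - (1/2)·111) = 83/2.
Price P = 135 - (1/2)·(305/2) = 235/4.
Umbra's profit: (235/4 - 38)·(83/2) = 861.1250.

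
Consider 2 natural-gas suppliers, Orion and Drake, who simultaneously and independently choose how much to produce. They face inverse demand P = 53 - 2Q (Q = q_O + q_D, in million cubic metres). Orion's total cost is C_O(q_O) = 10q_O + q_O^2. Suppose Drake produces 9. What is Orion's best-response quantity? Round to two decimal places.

4.17

With the rival's output fixed at 9, Orion's profit is π_O = (53 - 2·9 - 2q_O)q_O - (10q_O + q_O²) = (35 - 2q_O)q_O - (10q_O + q_O²).
∂π_O/∂q_O = 25 - 6q_O = 0, so q_O = 25/6.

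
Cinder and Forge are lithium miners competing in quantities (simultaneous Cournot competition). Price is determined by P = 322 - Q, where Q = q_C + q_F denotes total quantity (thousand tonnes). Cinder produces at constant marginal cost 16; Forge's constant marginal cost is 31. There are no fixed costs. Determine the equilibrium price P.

Cinder's profit: π_C = (322 - Q)q_C - (16q_C). Setting ∂π_C/∂q_C = 0: 306 - 2q_C - (q_F) = 0.
Forge's profit: π_F = (322 - Q)q_F - (31q_F). Setting ∂π_F/∂q_F = 0: 291 - 2q_F - (q_C) = 0.
So q_C = (306 - q_F)/2 and q_F = (291 - q_C)/2.
Solving the pair: q_C = 107, q_F = 92.
Total output Q = 199, so price P = 322 - 199 = 123.

123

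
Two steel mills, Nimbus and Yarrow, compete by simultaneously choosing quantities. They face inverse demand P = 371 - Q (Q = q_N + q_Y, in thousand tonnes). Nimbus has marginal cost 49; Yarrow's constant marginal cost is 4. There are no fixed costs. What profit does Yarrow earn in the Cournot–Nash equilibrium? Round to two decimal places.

18860.44

Nimbus's profit: π_N = (371 - Q)q_N - (49q_N). Setting ∂π_N/∂q_N = 0: 322 - 2q_N - (q_Y) = 0.
Yarrow's first-order condition: 367 - 2q_Y - (q_N) = 0.
So q_N = (322 - q_Y)/2 and q_Y = (367 - q_N)/2.
Substituting one into the other gives q_N = 277/3 and q_Y = 412/3.
Price P = 371 - 689/3 = 424/3.
Yarrow's profit: (424/3 - 4)·(412/3) = 18860.4444.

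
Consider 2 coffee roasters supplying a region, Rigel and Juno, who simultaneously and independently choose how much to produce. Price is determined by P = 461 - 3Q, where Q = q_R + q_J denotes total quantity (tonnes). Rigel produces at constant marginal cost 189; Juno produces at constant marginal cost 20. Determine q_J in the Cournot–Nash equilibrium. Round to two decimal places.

Rigel's profit: π_R = (461 - 3Q)q_R - (189q_R). Setting ∂π_R/∂q_R = 0: 272 - 6q_R - 3(q_J) = 0.
Juno's first-order condition: 441 - 6q_J - 3(q_R) = 0.
So q_R = (272 - 3q_J)/6 and q_J = (441 - 3q_R)/6.
Solving the pair: q_R = 103/9, q_J = 610/9.

67.78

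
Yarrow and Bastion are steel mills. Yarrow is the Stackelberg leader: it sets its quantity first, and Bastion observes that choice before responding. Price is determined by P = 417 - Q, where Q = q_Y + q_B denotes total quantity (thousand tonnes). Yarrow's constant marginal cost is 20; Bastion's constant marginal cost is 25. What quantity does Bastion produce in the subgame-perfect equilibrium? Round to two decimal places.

95.50

Solve by backward induction. Given q_Y, the follower Bastion maximises π_B = (417 - q_Y - q_B)q_B - 25q_B.
∂π_B/∂q_B = 392 - q_Y - 2q_B = 0 gives the reaction function q_B = (392 - q_Y)/2.
Yarrow substitutes q_B(q_Y) into its own profit: π_Y = q_Y(417 - q_Y - (392 - q_Y)/2) - 20q_Y = (221 - (1/2)q_Y)q_Y - 20q_Y.
Leader FOC: 201 - q_Y = 0, so q_Y = 201.
Then q_B = (392 - 201)/2 = 191/2.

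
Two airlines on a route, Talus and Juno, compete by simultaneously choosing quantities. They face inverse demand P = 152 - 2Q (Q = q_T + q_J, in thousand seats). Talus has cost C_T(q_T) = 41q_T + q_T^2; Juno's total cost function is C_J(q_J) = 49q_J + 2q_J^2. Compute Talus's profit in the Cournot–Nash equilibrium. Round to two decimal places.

Talus's profit: π_T = (152 - 2Q)q_T - (41q_T + q_T²). Setting ∂π_T/∂q_T = 0: 111 - 6q_T - 2(q_J) = 0.
Juno's profit: π_J = (152 - 2Q)q_J - (49q_J + 2q_J²). Setting ∂π_J/∂q_J = 0: 103 - 8q_J - 2(q_T) = 0.
So q_T = (111 - 2q_J)/6 and q_J = (103 - 2q_T)/8.
Solving the pair: q_T = 31/2, q_J = 9.
Price P = 152 - 2·(49/2) = 103.
Talus's profit: 103·(31/2) - 41·(31/2) - (31/2)² = 720.7500.

720.75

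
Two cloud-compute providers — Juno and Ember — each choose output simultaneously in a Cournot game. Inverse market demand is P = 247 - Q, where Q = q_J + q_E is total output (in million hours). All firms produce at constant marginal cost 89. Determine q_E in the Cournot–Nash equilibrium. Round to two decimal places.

A representative firm's profit is π_i = q_i(247 - Q) - 89q_i.
Setting ∂π_i/∂q_i = 0 with rivals' quantities fixed: 158 - 2q_i - q_j = 0.
With identical firms every q_j equals q_i, so q_j = q_i and 158 = 3q_i, giving q_i = 158/3.

52.67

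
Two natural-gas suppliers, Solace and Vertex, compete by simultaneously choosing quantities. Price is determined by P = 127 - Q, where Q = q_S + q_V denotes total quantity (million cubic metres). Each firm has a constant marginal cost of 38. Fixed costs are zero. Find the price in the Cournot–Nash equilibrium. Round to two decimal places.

Each firm earns π_i = (127 - Q)q_i - 38q_i.
Setting ∂π_i/∂q_i = 0 with rivals' quantities fixed: 89 - 2q_i - q_j = 0.
With identical firms every q_j equals q_i, so q_j = q_i and 89 = 3q_i, giving q_i = 89/3.
Total output Q = 178/3, so price P = 127 - 178/3 = 203/3.

67.67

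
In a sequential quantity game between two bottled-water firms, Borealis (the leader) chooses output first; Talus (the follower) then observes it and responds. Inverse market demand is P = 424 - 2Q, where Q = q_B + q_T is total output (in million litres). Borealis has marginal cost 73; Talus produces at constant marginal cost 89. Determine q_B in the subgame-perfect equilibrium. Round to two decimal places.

Solve by backward induction. Given q_B, the follower Talus maximises π_T = (424 - 2q_B - 2q_T)q_T - 89q_T.
∂π_T/∂q_T = 335 - 2q_B - 4q_T = 0 gives the reaction function q_T = (335 - 2q_B)/4.
Borealis substitutes q_T(q_B) into its own profit: π_B = q_B(424 - 2q_B - (335 - 2q_B)/2) - 73q_B = (513/2 - q_B)q_B - 73q_B.
Maximising: ∂π_B/∂q_B = 367/2 - 2q_B = 0, giving q_B = 367/4.
Then q_T = (335 - 2·(367/4))/4 = 303/8.

91.75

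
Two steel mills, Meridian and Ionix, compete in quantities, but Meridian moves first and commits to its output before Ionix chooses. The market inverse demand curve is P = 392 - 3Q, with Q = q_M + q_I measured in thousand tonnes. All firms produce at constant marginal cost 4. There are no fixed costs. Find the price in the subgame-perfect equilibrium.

101

The follower Ionix best-responds to any q_M: π_I = (392 - 3Q)q_I - 4q_I.
Follower FOC: 388 - 3q_M - 6q_I = 0, so q_I(q_M) = (388 - 3q_M)/6.
Meridian substitutes q_I(q_M) into its own profit: π_M = q_M(392 - 3q_M - (388 - 3q_M)/2) - 4q_M = (198 - (3/2)q_M)q_M - 4q_M.
The leader's first-order condition 194 - 3q_M = 0 yields q_M = 194/3.
Then q_I = (388 - 3·(194/3))/6 = 97/3.
Total output Q = 97, so price P = 392 - 3·97 = 101.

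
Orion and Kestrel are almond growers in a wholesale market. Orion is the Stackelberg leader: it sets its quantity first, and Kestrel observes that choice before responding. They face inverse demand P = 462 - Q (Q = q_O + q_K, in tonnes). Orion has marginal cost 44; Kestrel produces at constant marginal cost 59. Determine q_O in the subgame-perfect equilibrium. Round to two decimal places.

216.50

The follower Kestrel best-responds to any q_O: π_K = (462 - Q)q_K - 59q_K.
Setting the follower's marginal profit to zero, 403 - q_O - 2q_K = 0, i.e. q_K = (403 - q_O)/2.
The leader anticipates this reaction. Substituting into P = 462 - Q gives P = 521/2 - (1/2)q_O, so π_O = (521/2 - (1/2)q_O)q_O - 44q_O.
Maximising: ∂π_O/∂q_O = 433/2 - q_O = 0, giving q_O = 433/2.
Then q_K = (403 - 433/2)/2 = 373/4.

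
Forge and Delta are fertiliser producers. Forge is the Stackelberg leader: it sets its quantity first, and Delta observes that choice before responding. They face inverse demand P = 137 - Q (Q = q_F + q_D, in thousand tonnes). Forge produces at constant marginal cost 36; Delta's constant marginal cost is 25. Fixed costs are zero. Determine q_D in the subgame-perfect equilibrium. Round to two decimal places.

The follower Delta best-responds to any q_F: π_D = (137 - Q)q_D - 25q_D.
Setting the follower's marginal profit to zero, 112 - q_F - 2q_D = 0, i.e. q_D = (112 - q_F)/2.
The leader anticipates this reaction. Substituting into P = 137 - Q gives P = 81 - (1/2)q_F, so π_F = (81 - (1/2)q_F)q_F - 36q_F.
Leader FOC: 45 - q_F = 0, so q_F = 45.
Then q_D = (112 - 45)/2 = 67/2.

33.50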